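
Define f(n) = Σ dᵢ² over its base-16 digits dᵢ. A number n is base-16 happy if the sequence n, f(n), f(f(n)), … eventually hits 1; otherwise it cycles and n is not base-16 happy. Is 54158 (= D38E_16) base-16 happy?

base-16 happy

54158 = (13,3,8,14)_16 → 438
438 = (1,11,6)_16 → 158
158 = (9,14)_16 → 277
277 = (1,1,5)_16 → 27
27 = (1,11)_16 → 122
122 = (7,10)_16 → 149
149 = (9,5)_16 → 106
106 = (6,10)_16 → 136
136 = (8,8)_16 → 128
128 = (8,0)_16 → 64
64 = (4,0)_16 → 16
16 = (1,0)_16 → 1  — reached 1.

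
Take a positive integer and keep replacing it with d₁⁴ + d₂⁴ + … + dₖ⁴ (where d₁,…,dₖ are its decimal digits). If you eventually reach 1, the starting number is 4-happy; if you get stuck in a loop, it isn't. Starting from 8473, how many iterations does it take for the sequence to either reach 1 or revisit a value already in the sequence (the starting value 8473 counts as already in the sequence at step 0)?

8473 → 6834
6834 → 5729
5729 → 9603
9603 → 7938
7938 → 13139
13139 → 6725
6725 → 4338
4338 → 4514
4514 → 1138
1138 → 4179
4179 → 9219
9219 → 13139  — 13139 repeats.
That took 12 steps.

12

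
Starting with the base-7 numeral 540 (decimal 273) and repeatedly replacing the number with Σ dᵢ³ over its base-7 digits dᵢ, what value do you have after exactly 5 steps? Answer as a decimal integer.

99

273 = (5,4,0)_7 → 5³ + 4³ + 0³ = 189
189 = (3,6,0)_7 → 3³ + 6³ + 0³ = 243
243 = (4,6,5)_7 → 4³ + 6³ + 5³ = 405
405 = (1,1,1,6)_7 → 1³ + 1³ + 1³ + 6³ = 219
219 = (4,3,2)_7 → 4³ + 3³ + 2³ = 99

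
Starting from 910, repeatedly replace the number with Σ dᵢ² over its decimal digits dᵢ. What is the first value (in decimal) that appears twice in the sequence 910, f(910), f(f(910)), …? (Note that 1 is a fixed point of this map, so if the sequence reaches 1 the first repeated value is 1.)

1

910 → 9² + 1² + 0² = 81 + 1 + 0 = 82
82 → 8² + 2² = 64 + 4 = 68
68 → 6² + 8² = 36 + 64 = 100
100 → 1² + 0² + 0² = 1 + 0 + 0 = 1  — reached the fixed point 1.
1 → 1, so 1 is the first repeated value.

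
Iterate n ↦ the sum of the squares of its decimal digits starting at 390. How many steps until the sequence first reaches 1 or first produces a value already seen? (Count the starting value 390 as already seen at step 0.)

390 → 3² + 9² + 0² = 9 + 81 + 0 = 90
90 → 9² + 0² = 81 + 0 = 81
81 → 8² + 1² = 64 + 1 = 65
65 → 6² + 5² = 36 + 25 = 61
61 → 6² + 1² = 36 + 1 = 37
37 → 3² + 7² = 9 + 49 = 58
58 → 5² + 8² = 25 + 64 = 89
89 → 8² + 9² = 64 + 81 = 145
145 → 1² + 4² + 5² = 1 + 16 + 25 = 42
42 → 4² + 2² = 16 + 4 = 20
20 → 2² + 0² = 4 + 0 = 4
4 → 4² = 16
16 → 1² + 6² = 1 + 36 = 37  — 37 repeats.
That took 13 steps.

13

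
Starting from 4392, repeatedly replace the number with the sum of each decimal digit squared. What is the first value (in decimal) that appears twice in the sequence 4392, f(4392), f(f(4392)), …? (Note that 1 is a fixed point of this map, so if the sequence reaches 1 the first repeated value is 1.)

4

4392 → 4² + 3² + 9² + 2² = 110
110 → 1² + 1² + 0² = 2
2 → 2² = 4
4 → 4² = 16
16 → 1² + 6² = 37
37 → 3² + 7² = 58
58 → 5² + 8² = 89
89 → 8² + 9² = 145
145 → 1² + 4² + 5² = 42
42 → 4² + 2² = 20
20 → 2² + 0² = 4  — 4 already appeared earlier.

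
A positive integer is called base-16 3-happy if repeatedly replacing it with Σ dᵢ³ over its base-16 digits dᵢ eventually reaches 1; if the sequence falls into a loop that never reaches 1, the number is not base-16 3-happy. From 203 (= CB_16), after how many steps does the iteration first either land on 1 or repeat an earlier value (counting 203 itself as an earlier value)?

203 = (12,11)_16 → 3059
3059 = (11,15,3)_16 → 4733
4733 = (1,2,7,13)_16 → 2549
2549 = (9,15,5)_16 → 4229
4229 = (1,0,8,5)_16 → 638
638 = (2,7,14)_16 → 3095
3095 = (12,1,7)_16 → 2072
2072 = (8,1,8)_16 → 1025
1025 = (4,0,1)_16 → 65
65 = (4,1)_16 → 65  — 65 repeats.
That took 10 steps.

10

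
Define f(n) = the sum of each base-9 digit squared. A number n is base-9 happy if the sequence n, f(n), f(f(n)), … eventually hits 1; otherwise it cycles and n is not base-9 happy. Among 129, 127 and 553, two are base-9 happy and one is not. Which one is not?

129: 129 → 35 → 73 → 65 → 53 → 89 → 65  — repeats 65 (not base-9 happy)
127: 127 → 27 → 9 → 1  — reaches 1 (base-9 happy)
553: 553 → 101 → 9 → 1  — reaches 1 (base-9 happy)

129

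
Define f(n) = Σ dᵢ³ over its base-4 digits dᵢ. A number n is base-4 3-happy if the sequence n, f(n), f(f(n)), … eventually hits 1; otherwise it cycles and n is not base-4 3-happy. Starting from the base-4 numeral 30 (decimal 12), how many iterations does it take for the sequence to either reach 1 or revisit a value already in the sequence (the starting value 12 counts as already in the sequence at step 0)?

12 = (3,0)_4 → 3³ + 0³ = 27 + 0 = 27
27 = (1,2,3)_4 → 1³ + 2³ + 3³ = 1 + 8 + 27 = 36
36 = (2,1,0)_4 → 2³ + 1³ + 0³ = 8 + 1 + 0 = 9
9 = (2,1)_4 → 2³ + 1³ = 8 + 1 = 9  — 9 repeats.
That took 4 steps.

4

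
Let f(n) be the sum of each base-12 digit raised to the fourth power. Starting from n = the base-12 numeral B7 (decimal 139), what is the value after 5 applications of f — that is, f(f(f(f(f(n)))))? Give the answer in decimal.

139 = (11,7)_12 → 11⁴ + 7⁴ = 14641 + 2401 = 17042
17042 = (9,10,4,2)_12 → 9⁴ + 10⁴ + 4⁴ + 2⁴ = 6561 + 10000 + 256 + 16 = 16833
16833 = (9,8,10,9)_12 → 9⁴ + 8⁴ + 10⁴ + 9⁴ = 6561 + 4096 + 10000 + 6561 = 27218
27218 = (1,3,9,0,2)_12 → 1⁴ + 3⁴ + 9⁴ + 0⁴ + 2⁴ = 1 + 81 + 6561 + 0 + 16 = 6659
6659 = (3,10,2,11)_12 → 3⁴ + 10⁴ + 2⁴ + 11⁴ = 81 + 10000 + 16 + 14641 = 24738

24738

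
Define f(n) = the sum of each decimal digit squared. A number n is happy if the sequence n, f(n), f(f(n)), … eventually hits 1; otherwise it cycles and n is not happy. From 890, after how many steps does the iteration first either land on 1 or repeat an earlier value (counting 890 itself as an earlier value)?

9

890 → 8² + 9² + 0² = 64 + 81 + 0 = 145
145 → 1² + 4² + 5² = 1 + 16 + 25 = 42
42 → 4² + 2² = 16 + 4 = 20
20 → 2² + 0² = 4 + 0 = 4
4 → 4² = 16
16 → 1² + 6² = 1 + 36 = 37
37 → 3² + 7² = 9 + 49 = 58
58 → 5² + 8² = 25 + 64 = 89
89 → 8² + 9² = 64 + 81 = 145  — 145 repeats.
That took 9 steps.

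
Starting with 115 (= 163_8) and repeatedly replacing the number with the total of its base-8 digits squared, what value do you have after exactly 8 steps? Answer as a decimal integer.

115 = (1,6,3)_8 → 1² + 6² + 3² = 1 + 36 + 9 = 46
46 = (5,6)_8 → 5² + 6² = 25 + 36 = 61
61 = (7,5)_8 → 7² + 5² = 49 + 25 = 74
74 = (1,1,2)_8 → 1² + 1² + 2² = 1 + 1 + 4 = 6
6 = (6)_8 → 6² = 36
36 = (4,4)_8 → 4² + 4² = 16 + 16 = 32
32 = (4,0)_8 → 4² + 0² = 16 + 0 = 16
16 = (2,0)_8 → 2² + 0² = 4 + 0 = 4

4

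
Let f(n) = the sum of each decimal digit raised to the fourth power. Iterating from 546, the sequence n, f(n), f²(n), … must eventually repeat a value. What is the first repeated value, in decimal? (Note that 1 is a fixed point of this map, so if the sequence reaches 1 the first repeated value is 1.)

2178

546 → 5⁴ + 4⁴ + 6⁴ = 2177
2177 → 2⁴ + 1⁴ + 7⁴ + 7⁴ = 4819
4819 → 4⁴ + 8⁴ + 1⁴ + 9⁴ = 10914
10914 → 1⁴ + 0⁴ + 9⁴ + 1⁴ + 4⁴ = 6819
6819 → 6⁴ + 8⁴ + 1⁴ + 9⁴ = 11954
11954 → 1⁴ + 1⁴ + 9⁴ + 5⁴ + 4⁴ = 7444
7444 → 7⁴ + 4⁴ + 4⁴ + 4⁴ = 3169
3169 → 3⁴ + 1⁴ + 6⁴ + 9⁴ = 7939
7939 → 7⁴ + 9⁴ + 3⁴ + 9⁴ = 15604
15604 → 1⁴ + 5⁴ + 6⁴ + 0⁴ + 4⁴ = 2178
2178 → 2⁴ + 1⁴ + 7⁴ + 8⁴ = 6514
6514 → 6⁴ + 5⁴ + 1⁴ + 4⁴ = 2178  — 2178 already appeared earlier.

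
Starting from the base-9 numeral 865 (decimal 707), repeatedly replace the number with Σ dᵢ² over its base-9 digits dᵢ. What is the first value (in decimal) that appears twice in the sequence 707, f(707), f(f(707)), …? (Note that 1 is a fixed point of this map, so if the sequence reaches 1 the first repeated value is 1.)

707 = (8,6,5)_9 → 8² + 6² + 5² = 125
125 = (1,4,8)_9 → 1² + 4² + 8² = 81
81 = (1,0,0)_9 → 1² + 0² + 0² = 1  — reached the fixed point 1.
1 → 1, so 1 is the first repeated value.

1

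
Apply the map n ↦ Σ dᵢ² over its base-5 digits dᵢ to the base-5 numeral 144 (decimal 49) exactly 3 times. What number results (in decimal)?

49 = (1,4,4)_5 → 1² + 4² + 4² = 33
33 = (1,1,3)_5 → 1² + 1² + 3² = 11
11 = (2,1)_5 → 2² + 1² = 5

5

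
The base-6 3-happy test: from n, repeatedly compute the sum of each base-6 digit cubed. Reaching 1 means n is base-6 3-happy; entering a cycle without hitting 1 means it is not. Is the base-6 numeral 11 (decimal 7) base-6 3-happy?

not base-6 3-happy

7 = (1,1)_6 → 2
2 = (2)_6 → 8
8 = (1,2)_6 → 9
9 = (1,3)_6 → 28
28 = (4,4)_6 → 128
128 = (3,3,2)_6 → 62
62 = (1,4,2)_6 → 73
73 = (2,0,1)_6 → 9  — 9 already seen; the sequence cycles without reaching 1.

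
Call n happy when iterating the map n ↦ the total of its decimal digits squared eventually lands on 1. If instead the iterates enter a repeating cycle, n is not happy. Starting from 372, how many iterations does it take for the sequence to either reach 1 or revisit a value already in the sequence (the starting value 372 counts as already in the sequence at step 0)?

11

372 → 62
62 → 40
40 → 16
16 → 37
37 → 58
58 → 89
89 → 145
145 → 42
42 → 20
20 → 4
4 → 16  — 16 repeats.
That took 11 steps.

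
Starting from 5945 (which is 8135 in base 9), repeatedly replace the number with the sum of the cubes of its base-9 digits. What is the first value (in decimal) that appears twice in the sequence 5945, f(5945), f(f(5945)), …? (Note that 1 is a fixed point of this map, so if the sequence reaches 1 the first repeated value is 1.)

5945 = (8,1,3,5)_9 → 8³ + 1³ + 3³ + 5³ = 512 + 1 + 27 + 125 = 665
665 = (8,1,8)_9 → 8³ + 1³ + 8³ = 512 + 1 + 512 = 1025
1025 = (1,3,5,8)_9 → 1³ + 3³ + 5³ + 8³ = 1 + 27 + 125 + 512 = 665  — 665 already appeared earlier.

665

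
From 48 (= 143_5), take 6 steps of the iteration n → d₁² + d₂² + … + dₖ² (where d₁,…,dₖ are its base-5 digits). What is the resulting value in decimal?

4

48 = (1,4,3)_5 → 1² + 4² + 3² = 1 + 16 + 9 = 26
26 = (1,0,1)_5 → 1² + 0² + 1² = 1 + 0 + 1 = 2
2 = (2)_5 → 2² = 4
4 = (4)_5 → 4² = 16
16 = (3,1)_5 → 3² + 1² = 9 + 1 = 10
10 = (2,0)_5 → 2² + 0² = 4 + 0 = 4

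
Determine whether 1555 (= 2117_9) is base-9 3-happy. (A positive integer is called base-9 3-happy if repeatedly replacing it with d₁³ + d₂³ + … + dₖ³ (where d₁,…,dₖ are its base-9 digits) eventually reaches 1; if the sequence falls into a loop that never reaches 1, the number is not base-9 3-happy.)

1555 = (2,1,1,7)_9 → 2³ + 1³ + 1³ + 7³ = 8 + 1 + 1 + 343 = 353
353 = (4,3,2)_9 → 4³ + 3³ + 2³ = 64 + 27 + 8 = 99
99 = (1,2,0)_9 → 1³ + 2³ + 0³ = 1 + 8 + 0 = 9
9 = (1,0)_9 → 1³ + 0³ = 1 + 0 = 1  — reached 1.

base-9 3-happy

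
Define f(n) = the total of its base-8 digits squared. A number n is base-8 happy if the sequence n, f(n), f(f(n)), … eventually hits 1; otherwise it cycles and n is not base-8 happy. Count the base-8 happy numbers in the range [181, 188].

181: 181 → 65 → 2 → 4 → 16 → 4  (repeats 4)
182: 182 → 76 → 18 → 8 → 1  (reaches 1)
183: 183 → 89 → 11 → 10 → 5 → 25 → 10  (repeats 10)
184: 184 → 53 → 61 → 74 → 6 → 36 → 32 → 16 → 4 → 16  (repeats 16)
185: 185 → 54 → 72 → 2 → 4 → 16 → 4  (repeats 4)
186: 186 → 57 → 50 → 40 → 25 → 10 → 5 → 25  (repeats 25)
187: 187 → 62 → 85 → 30 → 45 → 50 → 40 → 25 → 10 → 5 → 25  (repeats 25)
188: 188 → 69 → 26 → 13 → 26  (repeats 26)
base-8 happy: 182

1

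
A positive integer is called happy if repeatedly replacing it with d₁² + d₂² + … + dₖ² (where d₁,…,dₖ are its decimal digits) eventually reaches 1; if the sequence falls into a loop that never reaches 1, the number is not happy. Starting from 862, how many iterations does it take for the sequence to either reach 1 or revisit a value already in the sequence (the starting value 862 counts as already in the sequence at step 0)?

15

862 → 8² + 6² + 2² = 104
104 → 1² + 0² + 4² = 17
17 → 1² + 7² = 50
50 → 5² + 0² = 25
25 → 2² + 5² = 29
29 → 2² + 9² = 85
85 → 8² + 5² = 89
89 → 8² + 9² = 145
145 → 1² + 4² + 5² = 42
42 → 4² + 2² = 20
20 → 2² + 0² = 4
4 → 4² = 16
16 → 1² + 6² = 37
37 → 3² + 7² = 58
58 → 5² + 8² = 89  — 89 repeats.
That took 15 steps.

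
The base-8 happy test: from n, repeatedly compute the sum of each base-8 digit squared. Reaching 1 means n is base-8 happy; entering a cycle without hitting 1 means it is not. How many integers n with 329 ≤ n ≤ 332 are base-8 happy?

1

329: 329 → 27 → 18 → 8 → 1  (reaches 1)
330: 330 → 30 → 45 → 50 → 40 → 25 → 10 → 5 → 25  (repeats 25)
331: 331 → 35 → 25 → 10 → 5 → 25  (repeats 25)
332: 332 → 42 → 29 → 34 → 20 → 20  (repeats 20)
base-8 happy: 329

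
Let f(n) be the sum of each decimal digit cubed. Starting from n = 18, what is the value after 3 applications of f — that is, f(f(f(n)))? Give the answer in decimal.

153

18 → 1³ + 8³ = 1 + 512 = 513
513 → 5³ + 1³ + 3³ = 125 + 1 + 27 = 153
153 → 1³ + 5³ + 3³ = 1 + 125 + 27 = 153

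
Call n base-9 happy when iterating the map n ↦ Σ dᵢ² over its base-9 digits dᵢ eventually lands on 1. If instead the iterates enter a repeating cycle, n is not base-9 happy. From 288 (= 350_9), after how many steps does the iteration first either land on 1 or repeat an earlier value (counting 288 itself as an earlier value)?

6

288 = (3,5,0)_9 → 3² + 5² + 0² = 34
34 = (3,7)_9 → 3² + 7² = 58
58 = (6,4)_9 → 6² + 4² = 52
52 = (5,7)_9 → 5² + 7² = 74
74 = (8,2)_9 → 8² + 2² = 68
68 = (7,5)_9 → 7² + 5² = 74  — 74 repeats.
That took 6 steps.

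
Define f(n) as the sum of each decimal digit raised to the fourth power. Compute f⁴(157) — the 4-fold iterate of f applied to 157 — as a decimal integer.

157 → 1⁴ + 5⁴ + 7⁴ = 1 + 625 + 2401 = 3027
3027 → 3⁴ + 0⁴ + 2⁴ + 7⁴ = 81 + 0 + 16 + 2401 = 2498
2498 → 2⁴ + 4⁴ + 9⁴ + 8⁴ = 16 + 256 + 6561 + 4096 = 10929
10929 → 1⁴ + 0⁴ + 9⁴ + 2⁴ + 9⁴ = 1 + 0 + 6561 + 16 + 6561 = 13139

13139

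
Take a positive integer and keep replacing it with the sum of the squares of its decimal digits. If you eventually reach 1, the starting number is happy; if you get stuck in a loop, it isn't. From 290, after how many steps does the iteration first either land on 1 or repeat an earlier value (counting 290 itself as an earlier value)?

290 → 2² + 9² + 0² = 4 + 81 + 0 = 85
85 → 8² + 5² = 64 + 25 = 89
89 → 8² + 9² = 64 + 81 = 145
145 → 1² + 4² + 5² = 1 + 16 + 25 = 42
42 → 4² + 2² = 16 + 4 = 20
20 → 2² + 0² = 4 + 0 = 4
4 → 4² = 16
16 → 1² + 6² = 1 + 36 = 37
37 → 3² + 7² = 9 + 49 = 58
58 → 5² + 8² = 25 + 64 = 89  — 89 repeats.
That took 10 steps.

10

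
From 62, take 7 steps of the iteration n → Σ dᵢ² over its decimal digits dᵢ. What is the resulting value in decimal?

62 → 6² + 2² = 36 + 4 = 40
40 → 4² + 0² = 16 + 0 = 16
16 → 1² + 6² = 1 + 36 = 37
37 → 3² + 7² = 9 + 49 = 58
58 → 5² + 8² = 25 + 64 = 89
89 → 8² + 9² = 64 + 81 = 145
145 → 1² + 4² + 5² = 1 + 16 + 25 = 42

42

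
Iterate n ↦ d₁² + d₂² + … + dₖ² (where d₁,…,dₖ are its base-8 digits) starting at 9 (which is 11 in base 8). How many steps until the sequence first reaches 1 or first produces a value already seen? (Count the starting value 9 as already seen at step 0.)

4

9 = (1,1)_8 → 1² + 1² = 1 + 1 = 2
2 = (2)_8 → 2² = 4
4 = (4)_8 → 4² = 16
16 = (2,0)_8 → 2² + 0² = 4 + 0 = 4  — 4 repeats.
That took 4 steps.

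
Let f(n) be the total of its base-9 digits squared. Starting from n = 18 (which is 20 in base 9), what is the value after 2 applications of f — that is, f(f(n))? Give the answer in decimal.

16

18 = (2,0)_9 → 2² + 0² = 4 + 0 = 4
4 = (4)_9 → 4² = 16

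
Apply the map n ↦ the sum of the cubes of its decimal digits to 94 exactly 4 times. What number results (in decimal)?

919

94 → 9³ + 4³ = 729 + 64 = 793
793 → 7³ + 9³ + 3³ = 343 + 729 + 27 = 1099
1099 → 1³ + 0³ + 9³ + 9³ = 1 + 0 + 729 + 729 = 1459
1459 → 1³ + 4³ + 5³ + 9³ = 1 + 64 + 125 + 729 = 919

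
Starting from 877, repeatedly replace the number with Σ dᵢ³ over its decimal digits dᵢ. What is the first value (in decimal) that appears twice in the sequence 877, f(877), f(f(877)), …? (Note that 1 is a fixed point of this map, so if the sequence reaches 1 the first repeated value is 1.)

1

877 → 1198
1198 → 1243
1243 → 100
100 → 1  — reached the fixed point 1.
1 → 1, so 1 is the first repeated value.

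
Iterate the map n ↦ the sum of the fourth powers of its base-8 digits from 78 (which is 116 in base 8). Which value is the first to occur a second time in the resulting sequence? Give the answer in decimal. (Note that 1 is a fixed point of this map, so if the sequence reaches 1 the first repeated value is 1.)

272

78 = (1,1,6)_8 → 1⁴ + 1⁴ + 6⁴ = 1 + 1 + 1296 = 1298
1298 = (2,4,2,2)_8 → 2⁴ + 4⁴ + 2⁴ + 2⁴ = 16 + 256 + 16 + 16 = 304
304 = (4,6,0)_8 → 4⁴ + 6⁴ + 0⁴ = 256 + 1296 + 0 = 1552
1552 = (3,0,2,0)_8 → 3⁴ + 0⁴ + 2⁴ + 0⁴ = 81 + 0 + 16 + 0 = 97
97 = (1,4,1)_8 → 1⁴ + 4⁴ + 1⁴ = 1 + 256 + 1 = 258
258 = (4,0,2)_8 → 4⁴ + 0⁴ + 2⁴ = 256 + 0 + 16 = 272
272 = (4,2,0)_8 → 4⁴ + 2⁴ + 0⁴ = 256 + 16 + 0 = 272  — 272 already appeared earlier.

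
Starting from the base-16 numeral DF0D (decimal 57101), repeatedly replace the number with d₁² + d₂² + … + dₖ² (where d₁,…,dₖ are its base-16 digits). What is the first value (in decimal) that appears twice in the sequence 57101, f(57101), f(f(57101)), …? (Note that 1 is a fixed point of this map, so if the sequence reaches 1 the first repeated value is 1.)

57101 = (13,15,0,13)_16 → 13² + 15² + 0² + 13² = 169 + 225 + 0 + 169 = 563
563 = (2,3,3)_16 → 2² + 3² + 3² = 4 + 9 + 9 = 22
22 = (1,6)_16 → 1² + 6² = 1 + 36 = 37
37 = (2,5)_16 → 2² + 5² = 4 + 25 = 29
29 = (1,13)_16 → 1² + 13² = 1 + 169 = 170
170 = (10,10)_16 → 10² + 10² = 100 + 100 = 200
200 = (12,8)_16 → 12² + 8² = 144 + 64 = 208
208 = (13,0)_16 → 13² + 0² = 169 + 0 = 169
169 = (10,9)_16 → 10² + 9² = 100 + 81 = 181
181 = (11,5)_16 → 11² + 5² = 121 + 25 = 146
146 = (9,2)_16 → 9² + 2² = 81 + 4 = 85
85 = (5,5)_16 → 5² + 5² = 25 + 25 = 50
50 = (3,2)_16 → 3² + 2² = 9 + 4 = 13
13 = (13)_16 → 13² = 169  — 169 already appeared earlier.

169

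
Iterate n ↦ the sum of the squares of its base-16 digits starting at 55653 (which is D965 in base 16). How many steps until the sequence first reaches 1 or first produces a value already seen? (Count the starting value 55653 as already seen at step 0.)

55653 = (13,9,6,5)_16 → 13² + 9² + 6² + 5² = 311
311 = (1,3,7)_16 → 1² + 3² + 7² = 59
59 = (3,11)_16 → 3² + 11² = 130
130 = (8,2)_16 → 8² + 2² = 68
68 = (4,4)_16 → 4² + 4² = 32
32 = (2,0)_16 → 2² + 0² = 4
4 = (4)_16 → 4² = 16
16 = (1,0)_16 → 1² + 0² = 1  — reached 1.
That took 8 steps.

8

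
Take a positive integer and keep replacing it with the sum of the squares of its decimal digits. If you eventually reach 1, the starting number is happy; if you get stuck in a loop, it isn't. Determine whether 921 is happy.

921 → 9² + 2² + 1² = 81 + 4 + 1 = 86
86 → 8² + 6² = 64 + 36 = 100
100 → 1² + 0² + 0² = 1 + 0 + 0 = 1  — reached 1.

happy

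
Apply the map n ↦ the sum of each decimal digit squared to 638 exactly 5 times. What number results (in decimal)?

638 → 6² + 3² + 8² = 36 + 9 + 64 = 109
109 → 1² + 0² + 9² = 1 + 0 + 81 = 82
82 → 8² + 2² = 64 + 4 = 68
68 → 6² + 8² = 36 + 64 = 100
100 → 1² + 0² + 0² = 1 + 0 + 0 = 1

1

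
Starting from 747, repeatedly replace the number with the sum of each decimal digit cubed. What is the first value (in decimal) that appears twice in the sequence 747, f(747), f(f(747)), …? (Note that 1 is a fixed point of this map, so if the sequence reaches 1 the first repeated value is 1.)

747 → 750
750 → 468
468 → 792
792 → 1080
1080 → 513
513 → 153
153 → 153  — 153 already appeared earlier.

153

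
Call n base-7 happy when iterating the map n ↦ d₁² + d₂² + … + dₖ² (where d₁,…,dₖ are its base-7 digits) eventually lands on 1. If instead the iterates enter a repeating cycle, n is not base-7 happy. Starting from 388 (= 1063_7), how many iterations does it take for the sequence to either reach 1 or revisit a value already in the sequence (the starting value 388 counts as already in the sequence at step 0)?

4

388 = (1,0,6,3)_7 → 1² + 0² + 6² + 3² = 46
46 = (6,4)_7 → 6² + 4² = 52
52 = (1,0,3)_7 → 1² + 0² + 3² = 10
10 = (1,3)_7 → 1² + 3² = 10  — 10 repeats.
That took 4 steps.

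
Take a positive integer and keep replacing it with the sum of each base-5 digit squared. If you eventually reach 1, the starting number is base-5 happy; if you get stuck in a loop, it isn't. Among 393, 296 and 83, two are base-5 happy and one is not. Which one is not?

393: 393 → 27 → 5 → 1  — reaches 1 (base-5 happy)
296: 296 → 22 → 20 → 16 → 10 → 4 → 16  — repeats 16 (not base-5 happy)
83: 83 → 19 → 25 → 1  — reaches 1 (base-5 happy)

296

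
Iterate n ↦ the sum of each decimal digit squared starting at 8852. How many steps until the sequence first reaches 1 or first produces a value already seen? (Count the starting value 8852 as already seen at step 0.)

14

8852 → 8² + 8² + 5² + 2² = 64 + 64 + 25 + 4 = 157
157 → 1² + 5² + 7² = 1 + 25 + 49 = 75
75 → 7² + 5² = 49 + 25 = 74
74 → 7² + 4² = 49 + 16 = 65
65 → 6² + 5² = 36 + 25 = 61
61 → 6² + 1² = 36 + 1 = 37
37 → 3² + 7² = 9 + 49 = 58
58 → 5² + 8² = 25 + 64 = 89
89 → 8² + 9² = 64 + 81 = 145
145 → 1² + 4² + 5² = 1 + 16 + 25 = 42
42 → 4² + 2² = 16 + 4 = 20
20 → 2² + 0² = 4 + 0 = 4
4 → 4² = 16
16 → 1² + 6² = 1 + 36 = 37  — 37 repeats.
That took 14 steps.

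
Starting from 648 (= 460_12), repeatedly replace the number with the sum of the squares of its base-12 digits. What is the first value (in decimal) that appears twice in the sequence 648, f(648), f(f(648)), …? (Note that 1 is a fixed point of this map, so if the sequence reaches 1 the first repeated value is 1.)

648 = (4,6,0)_12 → 4² + 6² + 0² = 52
52 = (4,4)_12 → 4² + 4² = 32
32 = (2,8)_12 → 2² + 8² = 68
68 = (5,8)_12 → 5² + 8² = 89
89 = (7,5)_12 → 7² + 5² = 74
74 = (6,2)_12 → 6² + 2² = 40
40 = (3,4)_12 → 3² + 4² = 25
25 = (2,1)_12 → 2² + 1² = 5
5 = (5)_12 → 5² = 25  — 25 already appeared earlier.

25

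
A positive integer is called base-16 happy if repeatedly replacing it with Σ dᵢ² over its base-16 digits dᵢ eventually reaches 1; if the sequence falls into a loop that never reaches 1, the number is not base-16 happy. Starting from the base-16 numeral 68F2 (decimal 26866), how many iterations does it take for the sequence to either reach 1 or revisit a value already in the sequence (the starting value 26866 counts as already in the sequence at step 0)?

8

26866 = (6,8,15,2)_16 → 6² + 8² + 15² + 2² = 329
329 = (1,4,9)_16 → 1² + 4² + 9² = 98
98 = (6,2)_16 → 6² + 2² = 40
40 = (2,8)_16 → 2² + 8² = 68
68 = (4,4)_16 → 4² + 4² = 32
32 = (2,0)_16 → 2² + 0² = 4
4 = (4)_16 → 4² = 16
16 = (1,0)_16 → 1² + 0² = 1  — reached 1.
That took 8 steps.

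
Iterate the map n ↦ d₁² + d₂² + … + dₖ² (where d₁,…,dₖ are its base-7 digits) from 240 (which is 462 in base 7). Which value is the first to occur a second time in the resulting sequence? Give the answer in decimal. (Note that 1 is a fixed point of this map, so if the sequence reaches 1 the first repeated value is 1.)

2

240 = (4,6,2)_7 → 4² + 6² + 2² = 16 + 36 + 4 = 56
56 = (1,1,0)_7 → 1² + 1² + 0² = 1 + 1 + 0 = 2
2 = (2)_7 → 2² = 4
4 = (4)_7 → 4² = 16
16 = (2,2)_7 → 2² + 2² = 4 + 4 = 8
8 = (1,1)_7 → 1² + 1² = 1 + 1 = 2  — 2 already appeared earlier.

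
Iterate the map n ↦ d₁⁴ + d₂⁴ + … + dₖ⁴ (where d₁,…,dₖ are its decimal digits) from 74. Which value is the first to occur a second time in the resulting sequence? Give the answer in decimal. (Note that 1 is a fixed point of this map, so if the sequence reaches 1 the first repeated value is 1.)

74 → 7⁴ + 4⁴ = 2657
2657 → 2⁴ + 6⁴ + 5⁴ + 7⁴ = 4338
4338 → 4⁴ + 3⁴ + 3⁴ + 8⁴ = 4514
4514 → 4⁴ + 5⁴ + 1⁴ + 4⁴ = 1138
1138 → 1⁴ + 1⁴ + 3⁴ + 8⁴ = 4179
4179 → 4⁴ + 1⁴ + 7⁴ + 9⁴ = 9219
9219 → 9⁴ + 2⁴ + 1⁴ + 9⁴ = 13139
13139 → 1⁴ + 3⁴ + 1⁴ + 3⁴ + 9⁴ = 6725
6725 → 6⁴ + 7⁴ + 2⁴ + 5⁴ = 4338  — 4338 already appeared earlier.

4338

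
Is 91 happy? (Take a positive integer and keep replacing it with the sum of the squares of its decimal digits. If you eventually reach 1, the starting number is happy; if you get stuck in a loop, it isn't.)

91 → 9² + 1² = 82
82 → 8² + 2² = 68
68 → 6² + 8² = 100
100 → 1² + 0² + 0² = 1  — reached 1.

happy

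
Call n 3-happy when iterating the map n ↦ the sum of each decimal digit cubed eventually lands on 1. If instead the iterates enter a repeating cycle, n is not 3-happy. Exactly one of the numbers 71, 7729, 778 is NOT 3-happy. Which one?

71: 71 → 344 → 155 → 251 → 134 → 92 → 737 → 713 → 371 → 371  — repeats 371 (not 3-happy)
7729: 7729 → 1423 → 100 → 1  — reaches 1 (3-happy)
778: 778 → 1198 → 1243 → 100 → 1  — reaches 1 (3-happy)

71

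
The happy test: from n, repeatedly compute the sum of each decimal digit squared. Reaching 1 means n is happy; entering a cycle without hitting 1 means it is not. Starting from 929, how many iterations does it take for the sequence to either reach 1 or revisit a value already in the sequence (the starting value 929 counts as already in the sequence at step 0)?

929 → 9² + 2² + 9² = 81 + 4 + 81 = 166
166 → 1² + 6² + 6² = 1 + 36 + 36 = 73
73 → 7² + 3² = 49 + 9 = 58
58 → 5² + 8² = 25 + 64 = 89
89 → 8² + 9² = 64 + 81 = 145
145 → 1² + 4² + 5² = 1 + 16 + 25 = 42
42 → 4² + 2² = 16 + 4 = 20
20 → 2² + 0² = 4 + 0 = 4
4 → 4² = 16
16 → 1² + 6² = 1 + 36 = 37
37 → 3² + 7² = 9 + 49 = 58  — 58 repeats.
That took 11 steps.

11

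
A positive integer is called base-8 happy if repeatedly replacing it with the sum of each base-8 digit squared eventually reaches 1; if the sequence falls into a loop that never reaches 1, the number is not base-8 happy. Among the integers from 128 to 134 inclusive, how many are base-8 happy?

1

128: 128 → 4 → 16 → 4  — not base-8 happy
129: 129 → 5 → 25 → 10 → 5  — not base-8 happy
130: 130 → 8 → 1  — base-8 happy
131: 131 → 13 → 26 → 13  — not base-8 happy
132: 132 → 20 → 20  — not base-8 happy
133: 133 → 29 → 34 → 20 → 20  — not base-8 happy
134: 134 → 40 → 25 → 10 → 5 → 25  — not base-8 happy
base-8 happy: 130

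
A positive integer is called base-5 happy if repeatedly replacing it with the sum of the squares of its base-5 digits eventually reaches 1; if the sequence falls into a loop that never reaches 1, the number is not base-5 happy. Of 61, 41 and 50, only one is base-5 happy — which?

41

61: 61 → 9 → 17 → 13 → 13  — repeats 13 (not base-5 happy)
41: 41 → 11 → 5 → 1  — reaches 1 (base-5 happy)
50: 50 → 4 → 16 → 10 → 4  — repeats 4 (not base-5 happy)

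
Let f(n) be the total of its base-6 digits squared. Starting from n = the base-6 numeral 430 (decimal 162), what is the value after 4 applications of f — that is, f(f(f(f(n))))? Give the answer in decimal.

41

162 = (4,3,0)_6 → 4² + 3² + 0² = 16 + 9 + 0 = 25
25 = (4,1)_6 → 4² + 1² = 16 + 1 = 17
17 = (2,5)_6 → 2² + 5² = 4 + 25 = 29
29 = (4,5)_6 → 4² + 5² = 16 + 25 = 41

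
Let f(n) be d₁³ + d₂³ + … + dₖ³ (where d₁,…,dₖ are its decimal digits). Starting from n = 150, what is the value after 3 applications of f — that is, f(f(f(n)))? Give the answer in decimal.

141

150 → 1³ + 5³ + 0³ = 126
126 → 1³ + 2³ + 6³ = 225
225 → 2³ + 2³ + 5³ = 141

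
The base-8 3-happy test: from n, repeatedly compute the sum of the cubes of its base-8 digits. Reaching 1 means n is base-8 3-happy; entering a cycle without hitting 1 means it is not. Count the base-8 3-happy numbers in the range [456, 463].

2

456: 456 → 344 → 152 → 35 → 91 → 55 → 559 → 469 → 476 → 434 → 440 → 559  (repeats 559)
457: 457 → 345 → 153 → 36 → 128 → 8 → 1  (reaches 1)
458: 458 → 352 → 189 → 476 → 434 → 440 → 559 → 469 → 476  (repeats 476)
459: 459 → 371 → 368 → 341 → 258 → 72 → 2 → 8 → 1  (reaches 1)
460: 460 → 408 → 243 → 270 → 281 → 92 → 92  (repeats 92)
461: 461 → 469 → 476 → 434 → 440 → 559 → 469  (repeats 469)
462: 462 → 560 → 217 → 55 → 559 → 469 → 476 → 434 → 440 → 559  (repeats 559)
463: 463 → 687 → 477 → 495 → 811 → 217 → 55 → 559 → 469 → 476 → 434 → 440 → 559  (repeats 559)
base-8 3-happy: 457, 459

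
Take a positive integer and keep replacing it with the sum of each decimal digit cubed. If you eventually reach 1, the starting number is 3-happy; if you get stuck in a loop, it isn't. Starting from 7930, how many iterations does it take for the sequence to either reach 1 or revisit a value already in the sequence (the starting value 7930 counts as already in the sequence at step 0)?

7930 → 7³ + 9³ + 3³ + 0³ = 1099
1099 → 1³ + 0³ + 9³ + 9³ = 1459
1459 → 1³ + 4³ + 5³ + 9³ = 919
919 → 9³ + 1³ + 9³ = 1459  — 1459 repeats.
That took 4 steps.

4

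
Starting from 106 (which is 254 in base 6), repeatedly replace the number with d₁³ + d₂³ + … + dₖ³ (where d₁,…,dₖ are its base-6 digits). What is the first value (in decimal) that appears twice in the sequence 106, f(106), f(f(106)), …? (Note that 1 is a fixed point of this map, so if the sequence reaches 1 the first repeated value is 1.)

1

106 = (2,5,4)_6 → 2³ + 5³ + 4³ = 197
197 = (5,2,5)_6 → 5³ + 2³ + 5³ = 258
258 = (1,1,1,0)_6 → 1³ + 1³ + 1³ + 0³ = 3
3 = (3)_6 → 3³ = 27
27 = (4,3)_6 → 4³ + 3³ = 91
91 = (2,3,1)_6 → 2³ + 3³ + 1³ = 36
36 = (1,0,0)_6 → 1³ + 0³ + 0³ = 1  — reached the fixed point 1.
1 → 1, so 1 is the first repeated value.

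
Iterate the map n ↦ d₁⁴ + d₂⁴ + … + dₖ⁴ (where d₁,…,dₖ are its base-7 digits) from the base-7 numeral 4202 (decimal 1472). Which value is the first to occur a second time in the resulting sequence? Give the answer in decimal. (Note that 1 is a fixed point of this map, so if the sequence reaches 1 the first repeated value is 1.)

1472 = (4,2,0,2)_7 → 4⁴ + 2⁴ + 0⁴ + 2⁴ = 288
288 = (5,6,1)_7 → 5⁴ + 6⁴ + 1⁴ = 1922
1922 = (5,4,1,4)_7 → 5⁴ + 4⁴ + 1⁴ + 4⁴ = 1138
1138 = (3,2,1,4)_7 → 3⁴ + 2⁴ + 1⁴ + 4⁴ = 354
354 = (1,0,1,4)_7 → 1⁴ + 0⁴ + 1⁴ + 4⁴ = 258
258 = (5,1,6)_7 → 5⁴ + 1⁴ + 6⁴ = 1922  — 1922 already appeared earlier.

1922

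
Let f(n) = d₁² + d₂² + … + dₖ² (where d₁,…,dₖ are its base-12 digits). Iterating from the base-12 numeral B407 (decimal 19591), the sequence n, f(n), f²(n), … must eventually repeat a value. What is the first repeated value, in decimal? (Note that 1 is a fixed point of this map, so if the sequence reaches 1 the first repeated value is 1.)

19591 = (11,4,0,7)_12 → 11² + 4² + 0² + 7² = 121 + 16 + 0 + 49 = 186
186 = (1,3,6)_12 → 1² + 3² + 6² = 1 + 9 + 36 = 46
46 = (3,10)_12 → 3² + 10² = 9 + 100 = 109
109 = (9,1)_12 → 9² + 1² = 81 + 1 = 82
82 = (6,10)_12 → 6² + 10² = 36 + 100 = 136
136 = (11,4)_12 → 11² + 4² = 121 + 16 = 137
137 = (11,5)_12 → 11² + 5² = 121 + 25 = 146
146 = (1,0,2)_12 → 1² + 0² + 2² = 1 + 0 + 4 = 5
5 = (5)_12 → 5² = 25
25 = (2,1)_12 → 2² + 1² = 4 + 1 = 5  — 5 already appeared earlier.

5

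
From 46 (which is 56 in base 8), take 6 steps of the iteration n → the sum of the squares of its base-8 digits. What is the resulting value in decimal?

16

46 = (5,6)_8 → 5² + 6² = 25 + 36 = 61
61 = (7,5)_8 → 7² + 5² = 49 + 25 = 74
74 = (1,1,2)_8 → 1² + 1² + 2² = 1 + 1 + 4 = 6
6 = (6)_8 → 6² = 36
36 = (4,4)_8 → 4² + 4² = 16 + 16 = 32
32 = (4,0)_8 → 4² + 0² = 16 + 0 = 16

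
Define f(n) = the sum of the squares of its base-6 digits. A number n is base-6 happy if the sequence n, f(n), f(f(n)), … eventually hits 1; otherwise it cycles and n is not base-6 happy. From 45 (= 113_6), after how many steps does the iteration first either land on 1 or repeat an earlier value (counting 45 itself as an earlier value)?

45 = (1,1,3)_6 → 1² + 1² + 3² = 1 + 1 + 9 = 11
11 = (1,5)_6 → 1² + 5² = 1 + 25 = 26
26 = (4,2)_6 → 4² + 2² = 16 + 4 = 20
20 = (3,2)_6 → 3² + 2² = 9 + 4 = 13
13 = (2,1)_6 → 2² + 1² = 4 + 1 = 5
5 = (5)_6 → 5² = 25
25 = (4,1)_6 → 4² + 1² = 16 + 1 = 17
17 = (2,5)_6 → 2² + 5² = 4 + 25 = 29
29 = (4,5)_6 → 4² + 5² = 16 + 25 = 41
41 = (1,0,5)_6 → 1² + 0² + 5² = 1 + 0 + 25 = 26  — 26 repeats.
That took 10 steps.

10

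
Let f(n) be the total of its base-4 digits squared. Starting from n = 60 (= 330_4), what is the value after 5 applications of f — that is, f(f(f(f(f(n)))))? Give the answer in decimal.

1

60 = (3,3,0)_4 → 3² + 3² + 0² = 18
18 = (1,0,2)_4 → 1² + 0² + 2² = 5
5 = (1,1)_4 → 1² + 1² = 2
2 = (2)_4 → 2² = 4
4 = (1,0)_4 → 1² + 0² = 1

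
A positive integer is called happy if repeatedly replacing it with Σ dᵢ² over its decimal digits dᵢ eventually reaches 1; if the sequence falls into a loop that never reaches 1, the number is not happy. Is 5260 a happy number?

not happy

5260 → 5² + 2² + 6² + 0² = 65
65 → 6² + 5² = 61
61 → 6² + 1² = 37
37 → 3² + 7² = 58
58 → 5² + 8² = 89
89 → 8² + 9² = 145
145 → 1² + 4² + 5² = 42
42 → 4² + 2² = 20
20 → 2² + 0² = 4
4 → 4² = 16
16 → 1² + 6² = 37  — 37 already seen; the sequence cycles without reaching 1.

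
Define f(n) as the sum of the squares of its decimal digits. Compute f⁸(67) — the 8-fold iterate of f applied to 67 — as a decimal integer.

37

67 → 6² + 7² = 36 + 49 = 85
85 → 8² + 5² = 64 + 25 = 89
89 → 8² + 9² = 64 + 81 = 145
145 → 1² + 4² + 5² = 1 + 16 + 25 = 42
42 → 4² + 2² = 16 + 4 = 20
20 → 2² + 0² = 4 + 0 = 4
4 → 4² = 16
16 → 1² + 6² = 1 + 36 = 37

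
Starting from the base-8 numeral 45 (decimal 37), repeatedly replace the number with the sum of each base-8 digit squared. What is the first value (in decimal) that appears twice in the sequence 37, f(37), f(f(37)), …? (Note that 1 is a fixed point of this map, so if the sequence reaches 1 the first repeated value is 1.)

37 = (4,5)_8 → 4² + 5² = 16 + 25 = 41
41 = (5,1)_8 → 5² + 1² = 25 + 1 = 26
26 = (3,2)_8 → 3² + 2² = 9 + 4 = 13
13 = (1,5)_8 → 1² + 5² = 1 + 25 = 26  — 26 already appeared earlier.

26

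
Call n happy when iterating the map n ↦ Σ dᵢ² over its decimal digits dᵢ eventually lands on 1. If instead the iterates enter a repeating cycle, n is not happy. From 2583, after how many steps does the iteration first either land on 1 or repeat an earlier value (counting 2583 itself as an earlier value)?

14

2583 → 2² + 5² + 8² + 3² = 102
102 → 1² + 0² + 2² = 5
5 → 5² = 25
25 → 2² + 5² = 29
29 → 2² + 9² = 85
85 → 8² + 5² = 89
89 → 8² + 9² = 145
145 → 1² + 4² + 5² = 42
42 → 4² + 2² = 20
20 → 2² + 0² = 4
4 → 4² = 16
16 → 1² + 6² = 37
37 → 3² + 7² = 58
58 → 5² + 8² = 89  — 89 repeats.
That took 14 steps.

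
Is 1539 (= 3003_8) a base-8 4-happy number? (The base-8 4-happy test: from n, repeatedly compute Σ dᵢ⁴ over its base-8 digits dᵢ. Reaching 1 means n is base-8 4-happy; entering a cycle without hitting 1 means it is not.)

base-8 4-happy

1539 = (3,0,0,3)_8 → 3⁴ + 0⁴ + 0⁴ + 3⁴ = 81 + 0 + 0 + 81 = 162
162 = (2,4,2)_8 → 2⁴ + 4⁴ + 2⁴ = 16 + 256 + 16 = 288
288 = (4,4,0)_8 → 4⁴ + 4⁴ + 0⁴ = 256 + 256 + 0 = 512
512 = (1,0,0,0)_8 → 1⁴ + 0⁴ + 0⁴ + 0⁴ = 1 + 0 + 0 + 0 = 1  — reached 1.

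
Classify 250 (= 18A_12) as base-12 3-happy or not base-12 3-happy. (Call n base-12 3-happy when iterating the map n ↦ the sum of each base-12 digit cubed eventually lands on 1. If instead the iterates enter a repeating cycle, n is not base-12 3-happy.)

base-12 3-happy

250 = (1,8,10)_12 → 1³ + 8³ + 10³ = 1513
1513 = (10,6,1)_12 → 10³ + 6³ + 1³ = 1217
1217 = (8,5,5)_12 → 8³ + 5³ + 5³ = 762
762 = (5,3,6)_12 → 5³ + 3³ + 6³ = 368
368 = (2,6,8)_12 → 2³ + 6³ + 8³ = 736
736 = (5,1,4)_12 → 5³ + 1³ + 4³ = 190
190 = (1,3,10)_12 → 1³ + 3³ + 10³ = 1028
1028 = (7,1,8)_12 → 7³ + 1³ + 8³ = 856
856 = (5,11,4)_12 → 5³ + 11³ + 4³ = 1520
1520 = (10,6,8)_12 → 10³ + 6³ + 8³ = 1728
1728 = (1,0,0,0)_12 → 1³ + 0³ + 0³ + 0³ = 1  — reached 1.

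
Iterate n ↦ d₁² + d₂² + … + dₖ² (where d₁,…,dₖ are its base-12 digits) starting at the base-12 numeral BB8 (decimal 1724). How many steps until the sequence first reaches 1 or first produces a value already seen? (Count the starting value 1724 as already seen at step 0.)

1724 = (11,11,8)_12 → 11² + 11² + 8² = 306
306 = (2,1,6)_12 → 2² + 1² + 6² = 41
41 = (3,5)_12 → 3² + 5² = 34
34 = (2,10)_12 → 2² + 10² = 104
104 = (8,8)_12 → 8² + 8² = 128
128 = (10,8)_12 → 10² + 8² = 164
164 = (1,1,8)_12 → 1² + 1² + 8² = 66
66 = (5,6)_12 → 5² + 6² = 61
61 = (5,1)_12 → 5² + 1² = 26
26 = (2,2)_12 → 2² + 2² = 8
8 = (8)_12 → 8² = 64
64 = (5,4)_12 → 5² + 4² = 41  — 41 repeats.
That took 12 steps.

12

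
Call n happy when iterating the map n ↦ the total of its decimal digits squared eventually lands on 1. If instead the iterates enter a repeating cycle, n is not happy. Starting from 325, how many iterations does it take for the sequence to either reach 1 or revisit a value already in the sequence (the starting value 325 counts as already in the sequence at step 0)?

11

325 → 3² + 2² + 5² = 38
38 → 3² + 8² = 73
73 → 7² + 3² = 58
58 → 5² + 8² = 89
89 → 8² + 9² = 145
145 → 1² + 4² + 5² = 42
42 → 4² + 2² = 20
20 → 2² + 0² = 4
4 → 4² = 16
16 → 1² + 6² = 37
37 → 3² + 7² = 58  — 58 repeats.
That took 11 steps.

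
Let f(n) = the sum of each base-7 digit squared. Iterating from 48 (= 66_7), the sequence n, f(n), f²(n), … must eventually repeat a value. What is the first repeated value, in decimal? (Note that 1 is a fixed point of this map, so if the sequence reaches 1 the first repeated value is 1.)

4

48 = (6,6)_7 → 6² + 6² = 36 + 36 = 72
72 = (1,3,2)_7 → 1² + 3² + 2² = 1 + 9 + 4 = 14
14 = (2,0)_7 → 2² + 0² = 4 + 0 = 4
4 = (4)_7 → 4² = 16
16 = (2,2)_7 → 2² + 2² = 4 + 4 = 8
8 = (1,1)_7 → 1² + 1² = 1 + 1 = 2
2 = (2)_7 → 2² = 4  — 4 already appeared earlier.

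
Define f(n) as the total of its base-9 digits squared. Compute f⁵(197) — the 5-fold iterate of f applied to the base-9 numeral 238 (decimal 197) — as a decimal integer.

197 = (2,3,8)_9 → 2² + 3² + 8² = 4 + 9 + 64 = 77
77 = (8,5)_9 → 8² + 5² = 64 + 25 = 89
89 = (1,0,8)_9 → 1² + 0² + 8² = 1 + 0 + 64 = 65
65 = (7,2)_9 → 7² + 2² = 49 + 4 = 53
53 = (5,8)_9 → 5² + 8² = 25 + 64 = 89

89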